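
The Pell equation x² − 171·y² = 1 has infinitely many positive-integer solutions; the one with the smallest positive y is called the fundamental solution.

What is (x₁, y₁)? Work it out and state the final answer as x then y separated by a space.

170 13

d=171: √d = [13; 13,26] (ℓ=2, even), read p_1/q_1
step 0: (13, 1)  from 13·(1,0) + (0,1)
step 1: (170, 13)  from 13·(13,1) + (1,0)
(x₁, y₁) = (170, 13);  170² − 171·13² = 1 ✓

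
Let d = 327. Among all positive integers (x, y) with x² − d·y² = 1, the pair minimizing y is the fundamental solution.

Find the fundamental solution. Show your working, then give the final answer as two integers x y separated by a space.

217 12

√327 → a₀=18, period (12,36); ℓ=2 even so k=1
step 0: (18, 1)  from 18·(1,0) + (0,1)
step 1: (217, 12)  from 12·(18,1) + (1,0)
→ (217, 12).  Check: 217²=47089, 327·12²=47088, difference 1.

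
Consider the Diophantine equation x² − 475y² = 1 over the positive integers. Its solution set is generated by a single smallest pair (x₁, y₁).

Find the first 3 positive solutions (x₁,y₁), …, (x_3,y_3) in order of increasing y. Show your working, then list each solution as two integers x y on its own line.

√475 → a₀=21, period (1,3,1,6,2,6,1,3,1,42); ℓ=10 even so k=9
a_0=21:  p_0=21·1+0=21,  q_0=21·0+1=1
a_1=1:  p_1=1·21+1=22,  q_1=1·1+0=1
a_2=3:  p_2=3·22+21=87,  q_2=3·1+1=4
a_3=1:  p_3=1·87+22=109,  q_3=1·4+1=5
…
a_7=1:  p_7=1·10287+1591=11878,  q_7=1·472+73=545
a_8=3:  p_8=3·11878+10287=45921,  q_8=3·545+472=2107
a_9=1:  p_9=1·45921+11878=57799,  q_9=1·2107+545=2652
fundamental: x₁=57799, y₁=2652  (since 3340724401 − 475·7033104 = 1)
k=2:  x_2 = 57799·57799+475·2652·2652 = 6681448801,  y_2 = 57799·2652+2652·57799 = 306565896
k=3:  x_3 = 57799·6681448801+475·2652·306565896 = 772362118440199,  y_3 = 57799·306565896+2652·6681448801 = 35438404443156

57799 2652
6681448801 306565896
772362118440199 35438404443156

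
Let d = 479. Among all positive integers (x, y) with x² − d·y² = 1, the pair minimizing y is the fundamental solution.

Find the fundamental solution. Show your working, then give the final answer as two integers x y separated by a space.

√479 = [21; 1,7,1,3,2,21,2,3,1,7,1,42, …], period ℓ=12 (even) → k=11
step 0: (21, 1)  from 21·(1,0) + (0,1)
step 1: (22, 1)  from 1·(21,1) + (1,0)
step 2: (175, 8)  from 7·(22,1) + (21,1)
…
step 4: (766, 35)  from 3·(197,9) + (175,8)
…
step 6: (37075, 1694)  from 21·(1729,79) + (766,35)
…
step 8: (264712, 12095)  from 3·(75879,3467) + (37075,1694)
step 9: (340591, 15562)  from 1·(264712,12095) + (75879,3467)
step 10: (2648849, 121029)  from 7·(340591,15562) + (264712,12095)
step 11: (2989440, 136591)  from 1·(2648849,121029) + (340591,15562)
→ (2989440, 136591).  Check: 2989440²=8936751513600, 479·136591²=8936751513599, difference 1.

2989440 136591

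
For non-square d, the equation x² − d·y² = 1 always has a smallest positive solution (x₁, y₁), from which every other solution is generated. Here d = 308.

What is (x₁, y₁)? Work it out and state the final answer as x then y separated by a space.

√308 = [17; 1,1,4,1,1,34, …], period ℓ=6 (even) → k=5
a_0=17:  p_0=17·1+0=17,  q_0=17·0+1=1
…
a_2=1:  p_2=1·18+17=35,  q_2=1·1+1=2
…
a_4=1:  p_4=1·158+35=193,  q_4=1·9+2=11
a_5=1:  p_5=1·193+158=351,  q_5=1·11+9=20
(x₁, y₁) = (351, 20);  351² − 308·20² = 1 ✓

351 20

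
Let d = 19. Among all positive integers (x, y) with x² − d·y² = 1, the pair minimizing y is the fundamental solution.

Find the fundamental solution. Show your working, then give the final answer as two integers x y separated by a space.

170 39

d=19: √d = [4; 2,1,3,1,2,8] (ℓ=6, even), read p_5/q_5
i=0: a=4 ⇒ p=4, q=1
i=1: a=2 ⇒ p=9, q=2
…
i=3: a=3 ⇒ p=48, q=11
i=4: a=1 ⇒ p=61, q=14
i=5: a=2 ⇒ p=170, q=39
fundamental: x₁=170, y₁=39  (since 28900 − 19·1521 = 1)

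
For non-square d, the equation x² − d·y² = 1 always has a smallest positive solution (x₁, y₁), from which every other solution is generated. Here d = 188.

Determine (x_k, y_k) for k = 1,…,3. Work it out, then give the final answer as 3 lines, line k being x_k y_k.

√188 → a₀=13, period (1,2,2,6,2,2,1,26); ℓ=8 even so k=7
k=0  a_k=13  p_k/q_k = 13/1
…
k=3  a_k=2  p_k/q_k = 96/7
…
k=5  a_k=2  p_k/q_k = 1330/97
k=6  a_k=2  p_k/q_k = 3277/239
k=7  a_k=1  p_k/q_k = 4607/336
fundamental: x₁=4607, y₁=336  (since 21224449 − 188·112896 = 1)
k=2:  x_2 = 4607·4607+188·336·336 = 42448897,  y_2 = 4607·336+336·4607 = 3095904
k=3:  x_3 = 4607·42448897+188·336·3095904 = 391124132351,  y_3 = 4607·3095904+336·42448897 = 28525659120

4607 336
42448897 3095904
391124132351 28525659120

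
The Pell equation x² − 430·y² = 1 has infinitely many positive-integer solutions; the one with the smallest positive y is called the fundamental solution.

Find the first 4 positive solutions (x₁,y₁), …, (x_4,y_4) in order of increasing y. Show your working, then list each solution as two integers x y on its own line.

2862251 138030
16384961574001 790153011060
93795745300289010251 4523232492118854090
536933931562978654798296001 25893253447598574322902120

[20; 1,2,1,3,1,…,2,1,40] for √430; ℓ=14 ⇒ convergent index 13
i=0: a=20 ⇒ p=20, q=1
i=1: a=1 ⇒ p=21, q=1
i=2: a=2 ⇒ p=62, q=3
…
i=5: a=1 ⇒ p=394, q=19
i=6: a=6 ⇒ p=2675, q=129
…
i=9: a=1 ⇒ p=155233, q=7486
…
i=12: a=2 ⇒ p=2107880, q=101651
i=13: a=1 ⇒ p=2862251, q=138030
fundamental: x₁=2862251, y₁=138030  (since 8192480787001 − 430·19052280900 = 1)
n=2: (2862251,138030)∘(2862251,138030) = (2862251·2862251+430·138030·138030, 2862251·138030+138030·2862251) = (16384961574001,790153011060)
n=3: (16384961574001,790153011060)∘(2862251,138030) = (2862251·16384961574001+430·138030·790153011060, 2862251·790153011060+138030·16384961574001) = (93795745300289010251,4523232492118854090)
n=4: (93795745300289010251,4523232492118854090)∘(2862251,138030) = (2862251·93795745300289010251+430·138030·4523232492118854090, 2862251·4523232492118854090+138030·93795745300289010251) = (536933931562978654798296001,25893253447598574322902120)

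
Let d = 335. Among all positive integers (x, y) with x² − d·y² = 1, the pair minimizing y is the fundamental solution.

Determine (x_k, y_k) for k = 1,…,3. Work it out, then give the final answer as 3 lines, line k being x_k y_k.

[18; 3,3,3,36] for √335; ℓ=4 ⇒ convergent index 3
a_0=18:  p_0=18·1+0=18,  q_0=18·0+1=1
…
a_2=3:  p_2=3·55+18=183,  q_2=3·3+1=10
a_3=3:  p_3=3·183+55=604,  q_3=3·10+3=33
(x₁, y₁) = (604, 33);  604² − 335·33² = 1 ✓
(x_2, y_2) = (604·604 + 335·33·33, 604·33 + 33·604) = (729631, 39864)
(x_3, y_3) = (604·729631 + 335·33·39864, 604·39864 + 33·729631) = (881393644, 48155679)

604 33
729631 39864
881393644 48155679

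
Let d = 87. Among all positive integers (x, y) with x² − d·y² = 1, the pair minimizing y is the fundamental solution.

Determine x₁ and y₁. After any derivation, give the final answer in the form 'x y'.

28 3

[9; 3,18] for √87; ℓ=2 ⇒ convergent index 1
a_0=9:  p_0=9·1+0=9,  q_0=9·0+1=1
a_1=3:  p_1=3·9+1=28,  q_1=3·1+0=3
(x₁, y₁) = (28, 3);  28² − 87·3² = 1 ✓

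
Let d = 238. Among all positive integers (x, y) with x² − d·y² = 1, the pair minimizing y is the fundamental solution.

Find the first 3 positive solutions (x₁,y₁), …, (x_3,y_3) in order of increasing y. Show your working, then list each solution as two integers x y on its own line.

11663 756
272051137 17634456
6345864809999 411341319900

[15; 2,2,1,14,1,2,2,30] for √238; ℓ=8 ⇒ convergent index 7
a_0=15:  p_0=15·1+0=15,  q_0=15·0+1=1
a_1=2:  p_1=2·15+1=31,  q_1=2·1+0=2
…
a_4=14:  p_4=14·108+77=1589,  q_4=14·7+5=103
a_5=1:  p_5=1·1589+108=1697,  q_5=1·103+7=110
a_6=2:  p_6=2·1697+1589=4983,  q_6=2·110+103=323
a_7=2:  p_7=2·4983+1697=11663,  q_7=2·323+110=756
→ (11663, 756).  Check: 11663²=136025569, 238·756²=136025568, difference 1.
(11663+756√238)^2 = 272051137 + 17634456√238
(11663+756√238)^3 = 6345864809999 + 411341319900√238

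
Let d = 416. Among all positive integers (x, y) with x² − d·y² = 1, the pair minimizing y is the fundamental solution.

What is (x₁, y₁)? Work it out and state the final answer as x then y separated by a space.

5201 255

d=416: √d = [20; 2,1,1,9,1,1,2,40] (ℓ=8, even), read p_7/q_7
k=0  a_k=20  p_k/q_k = 20/1
k=1  a_k=2  p_k/q_k = 41/2
k=2  a_k=1  p_k/q_k = 61/3
k=3  a_k=1  p_k/q_k = 102/5
…
k=5  a_k=1  p_k/q_k = 1081/53
k=6  a_k=1  p_k/q_k = 2060/101
k=7  a_k=2  p_k/q_k = 5201/255
→ (5201, 255).  Check: 5201²=27050401, 416·255²=27050400, difference 1.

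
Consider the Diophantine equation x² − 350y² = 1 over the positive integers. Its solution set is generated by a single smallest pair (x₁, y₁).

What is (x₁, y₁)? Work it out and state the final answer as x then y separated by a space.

√350 → a₀=18, period (1,2,2,2,1,36); ℓ=6 even so k=5
k=0  a_k=18  p_k/q_k = 18/1
k=1  a_k=1  p_k/q_k = 19/1
…
k=4  a_k=2  p_k/q_k = 318/17
k=5  a_k=1  p_k/q_k = 449/24
→ (449, 24).  Check: 449²=201601, 350·24²=201600, difference 1.

449 24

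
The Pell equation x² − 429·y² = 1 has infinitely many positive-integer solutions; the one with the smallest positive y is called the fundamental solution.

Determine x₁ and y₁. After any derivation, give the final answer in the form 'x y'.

[20; 1,2,2,9,1,12,1,9,2,2,1,40] for √429; ℓ=12 ⇒ convergent index 11
a_0=20:  p_0=20·1+0=20,  q_0=20·0+1=1
a_1=1:  p_1=1·20+1=21,  q_1=1·1+0=1
a_2=2:  p_2=2·21+20=62,  q_2=2·1+1=3
…
a_4=9:  p_4=9·145+62=1367,  q_4=9·7+3=66
a_5=1:  p_5=1·1367+145=1512,  q_5=1·66+7=73
a_6=12:  p_6=12·1512+1367=19511,  q_6=12·73+66=942
a_7=1:  p_7=1·19511+1512=21023,  q_7=1·942+73=1015
…
a_10=2:  p_10=2·438459+208718=1085636,  q_10=2·21169+10077=52415
a_11=1:  p_11=1·1085636+438459=1524095,  q_11=1·52415+21169=73584
(x₁, y₁) = (1524095, 73584);  1524095² − 429·73584² = 1 ✓

1524095 73584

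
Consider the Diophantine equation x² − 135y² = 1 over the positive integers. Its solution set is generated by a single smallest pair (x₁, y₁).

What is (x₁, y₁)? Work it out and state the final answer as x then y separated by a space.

√135 = [11; 1,1,1,1,1,1,1,22, …], period ℓ=8 (even) → k=7
a_0=11:  p_0=11·1+0=11,  q_0=11·0+1=1
…
a_2=1:  p_2=1·12+11=23,  q_2=1·1+1=2
a_3=1:  p_3=1·23+12=35,  q_3=1·2+1=3
…
a_5=1:  p_5=1·58+35=93,  q_5=1·5+3=8
a_6=1:  p_6=1·93+58=151,  q_6=1·8+5=13
a_7=1:  p_7=1·151+93=244,  q_7=1·13+8=21
fundamental: x₁=244, y₁=21  (since 59536 − 135·441 = 1)

244 21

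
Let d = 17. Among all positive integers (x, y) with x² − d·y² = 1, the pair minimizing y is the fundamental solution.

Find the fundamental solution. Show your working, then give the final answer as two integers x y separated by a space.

33 8

√17 = [4; 8, …], period ℓ=1 (odd) → k=1
k=0  a_k=4  p_k/q_k = 4/1
k=1  a_k=8  p_k/q_k = 33/8
fundamental: x₁=33, y₁=8  (since 1089 − 17·64 = 1)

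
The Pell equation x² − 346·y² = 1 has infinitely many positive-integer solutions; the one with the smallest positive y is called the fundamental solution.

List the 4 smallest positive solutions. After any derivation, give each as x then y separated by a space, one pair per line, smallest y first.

[18; 1,1,1,1,36] for √346; ℓ=5 ⇒ convergent index 9
i=0: a=18 ⇒ p=18, q=1
…
i=5: a=36 ⇒ p=3404, q=183
i=6: a=1 ⇒ p=3497, q=188
i=7: a=1 ⇒ p=6901, q=371
i=8: a=1 ⇒ p=10398, q=559
i=9: a=1 ⇒ p=17299, q=930
→ (17299, 930).  Check: 17299²=299255401, 346·930²=299255400, difference 1.
(17299+930√346)^2 = 598510801 + 32176140√346
(17299+930√346)^3 = 20707276675699 + 1113230090790√346
(17299+930√346)^4 = 716430357827323201 + 38515534648976280√346

17299 930
598510801 32176140
20707276675699 1113230090790
716430357827323201 38515534648976280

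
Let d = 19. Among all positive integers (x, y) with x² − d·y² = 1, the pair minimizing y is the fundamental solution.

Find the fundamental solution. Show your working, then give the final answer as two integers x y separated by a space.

170 39

√19 = [4; 2,1,3,1,2,8, …], period ℓ=6 (even) → k=5
step 0: (4, 1)  from 4·(1,0) + (0,1)
…
step 2: (13, 3)  from 1·(9,2) + (4,1)
step 3: (48, 11)  from 3·(13,3) + (9,2)
step 4: (61, 14)  from 1·(48,11) + (13,3)
step 5: (170, 39)  from 2·(61,14) + (48,11)
→ (170, 39).  Check: 170²=28900, 19·39²=28899, difference 1.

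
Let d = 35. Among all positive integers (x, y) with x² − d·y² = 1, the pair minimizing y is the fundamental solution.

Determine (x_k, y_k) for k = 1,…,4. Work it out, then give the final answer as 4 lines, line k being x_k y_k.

6 1
71 12
846 143
10081 1704

√35 = [5; 1,10, …], period ℓ=2 (even) → k=1
step 0: (5, 1)  from 5·(1,0) + (0,1)
step 1: (6, 1)  from 1·(5,1) + (1,0)
fundamental: x₁=6, y₁=1  (since 36 − 35·1 = 1)
(6+1√35)^2 = 71 + 12√35
(6+1√35)^3 = 846 + 143√35
(6+1√35)^4 = 10081 + 1704√35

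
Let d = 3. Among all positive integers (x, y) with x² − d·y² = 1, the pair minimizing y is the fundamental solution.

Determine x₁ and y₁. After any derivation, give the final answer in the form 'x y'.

√3 → a₀=1, period (1,2); ℓ=2 even so k=1
k=0  a_k=1  p_k/q_k = 1/1
k=1  a_k=1  p_k/q_k = 2/1
→ (2, 1).  Check: 2²=4, 3·1²=3, difference 1.

2 1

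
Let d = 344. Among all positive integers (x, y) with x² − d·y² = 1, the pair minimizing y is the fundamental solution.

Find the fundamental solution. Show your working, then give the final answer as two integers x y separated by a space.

10405 561

d=344: √d = [18; 1,1,4,1,3,1,4,1,1,36] (ℓ=10, even), read p_9/q_9
i=0: a=18 ⇒ p=18, q=1
…
i=3: a=4 ⇒ p=167, q=9
i=4: a=1 ⇒ p=204, q=11
…
i=8: a=1 ⇒ p=5694, q=307
i=9: a=1 ⇒ p=10405, q=561
→ (10405, 561).  Check: 10405²=108264025, 344·561²=108264024, difference 1.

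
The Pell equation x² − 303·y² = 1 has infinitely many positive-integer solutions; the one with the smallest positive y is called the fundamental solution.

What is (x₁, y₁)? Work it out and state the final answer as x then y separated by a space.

2524 145

√303 = [17; 2,2,5,2,2,34, …], period ℓ=6 (even) → k=5
i=0: a=17 ⇒ p=17, q=1
…
i=4: a=2 ⇒ p=1027, q=59
i=5: a=2 ⇒ p=2524, q=145
fundamental: x₁=2524, y₁=145  (since 6370576 − 303·21025 = 1)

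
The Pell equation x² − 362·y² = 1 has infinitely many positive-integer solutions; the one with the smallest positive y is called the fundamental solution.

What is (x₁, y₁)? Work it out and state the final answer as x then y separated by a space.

723 38

√362 = [19; 38, …], period ℓ=1 (odd) → k=1
i=0: a=19 ⇒ p=19, q=1
i=1: a=38 ⇒ p=723, q=38
(x₁, y₁) = (723, 38);  723² − 362·38² = 1 ✓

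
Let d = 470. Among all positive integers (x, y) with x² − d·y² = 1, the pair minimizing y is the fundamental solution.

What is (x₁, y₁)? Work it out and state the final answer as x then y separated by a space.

d=470: √d = [21; 1,2,8,2,1,42] (ℓ=6, even), read p_5/q_5
k=0  a_k=21  p_k/q_k = 21/1
k=1  a_k=1  p_k/q_k = 22/1
…
k=3  a_k=8  p_k/q_k = 542/25
k=4  a_k=2  p_k/q_k = 1149/53
k=5  a_k=1  p_k/q_k = 1691/78
fundamental: x₁=1691, y₁=78  (since 2859481 − 470·6084 = 1)

1691 78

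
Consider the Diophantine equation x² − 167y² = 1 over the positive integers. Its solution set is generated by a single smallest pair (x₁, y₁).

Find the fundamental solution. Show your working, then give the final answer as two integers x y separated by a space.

168 13

√167 → a₀=12, period (1,11,1,24); ℓ=4 even so k=3
k=0  a_k=12  p_k/q_k = 12/1
k=1  a_k=1  p_k/q_k = 13/1
k=2  a_k=11  p_k/q_k = 155/12
k=3  a_k=1  p_k/q_k = 168/13
fundamental: x₁=168, y₁=13  (since 28224 − 167·169 = 1)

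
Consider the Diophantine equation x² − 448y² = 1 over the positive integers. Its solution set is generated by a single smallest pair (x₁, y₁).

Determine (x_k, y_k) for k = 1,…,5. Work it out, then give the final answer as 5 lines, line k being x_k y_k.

d=448: √d = [21; 6,42] (ℓ=2, even), read p_1/q_1
a_0=21:  p_0=21·1+0=21,  q_0=21·0+1=1
a_1=6:  p_1=6·21+1=127,  q_1=6·1+0=6
→ (127, 6).  Check: 127²=16129, 448·6²=16128, difference 1.
(x_2, y_2) = (127·127 + 448·6·6, 127·6 + 6·127) = (32257, 1524)
(x_3, y_3) = (127·32257 + 448·6·1524, 127·1524 + 6·32257) = (8193151, 387090)
(x_4, y_4) = (127·8193151 + 448·6·387090, 127·387090 + 6·8193151) = (2081028097, 98319336)
(x_5, y_5) = (127·2081028097 + 448·6·98319336, 127·98319336 + 6·2081028097) = (528572943487, 24972724254)

127 6
32257 1524
8193151 387090
2081028097 98319336
528572943487 24972724254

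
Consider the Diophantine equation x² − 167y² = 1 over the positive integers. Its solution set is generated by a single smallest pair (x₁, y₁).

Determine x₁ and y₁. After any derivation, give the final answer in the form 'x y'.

√167 = [12; 1,11,1,24, …], period ℓ=4 (even) → k=3
i=0: a=12 ⇒ p=12, q=1
i=1: a=1 ⇒ p=13, q=1
i=2: a=11 ⇒ p=155, q=12
i=3: a=1 ⇒ p=168, q=13
fundamental: x₁=168, y₁=13  (since 28224 − 167·169 = 1)

168 13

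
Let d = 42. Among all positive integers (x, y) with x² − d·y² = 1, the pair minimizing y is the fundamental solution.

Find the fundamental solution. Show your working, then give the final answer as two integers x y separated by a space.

13 2

d=42: √d = [6; 2,12] (ℓ=2, even), read p_1/q_1
step 0: (6, 1)  from 6·(1,0) + (0,1)
step 1: (13, 2)  from 2·(6,1) + (1,0)
fundamental: x₁=13, y₁=2  (since 169 − 42·4 = 1)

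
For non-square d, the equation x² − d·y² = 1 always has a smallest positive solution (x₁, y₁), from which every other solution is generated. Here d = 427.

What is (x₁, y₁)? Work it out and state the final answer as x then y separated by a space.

√427 → a₀=20, period (1,1,1,40); ℓ=4 even so k=3
i=0: a=20 ⇒ p=20, q=1
i=1: a=1 ⇒ p=21, q=1
i=2: a=1 ⇒ p=41, q=2
i=3: a=1 ⇒ p=62, q=3
(x₁, y₁) = (62, 3);  62² − 427·3² = 1 ✓

62 3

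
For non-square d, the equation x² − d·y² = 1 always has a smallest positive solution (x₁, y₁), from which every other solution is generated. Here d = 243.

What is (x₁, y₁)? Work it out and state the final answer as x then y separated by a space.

70226 4505

d=243: √d = [15; 1,1,2,3,15,3,2,1,1,30] (ℓ=10, even), read p_9/q_9
a_0=15:  p_0=15·1+0=15,  q_0=15·0+1=1
a_1=1:  p_1=1·15+1=16,  q_1=1·1+0=1
a_2=1:  p_2=1·16+15=31,  q_2=1·1+1=2
…
a_8=1:  p_8=1·28901+12424=41325,  q_8=1·1854+797=2651
a_9=1:  p_9=1·41325+28901=70226,  q_9=1·2651+1854=4505
→ (70226, 4505).  Check: 70226²=4931691076, 243·4505²=4931691075, difference 1.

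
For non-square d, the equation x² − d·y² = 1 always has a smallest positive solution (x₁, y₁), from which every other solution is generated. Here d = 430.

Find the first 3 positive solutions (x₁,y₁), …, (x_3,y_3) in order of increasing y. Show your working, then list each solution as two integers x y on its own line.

[20; 1,2,1,3,1,…,2,1,40] for √430; ℓ=14 ⇒ convergent index 13
step 0: (20, 1)  from 20·(1,0) + (0,1)
step 1: (21, 1)  from 1·(20,1) + (1,0)
step 2: (62, 3)  from 2·(21,1) + (20,1)
…
step 4: (311, 15)  from 3·(83,4) + (62,3)
…
step 6: (2675, 129)  from 6·(394,19) + (311,15)
…
step 8: (133439, 6435)  from 6·(21794,1051) + (2675,129)
step 9: (155233, 7486)  from 1·(133439,6435) + (21794,1051)
…
step 12: (2107880, 101651)  from 2·(754371,36379) + (599138,28893)
step 13: (2862251, 138030)  from 1·(2107880,101651) + (754371,36379)
(x₁, y₁) = (2862251, 138030);  2862251² − 430·138030² = 1 ✓
(x_2, y_2) = (2862251·2862251 + 430·138030·138030, 2862251·138030 + 138030·2862251) = (16384961574001, 790153011060)
(x_3, y_3) = (2862251·16384961574001 + 430·138030·790153011060, 2862251·790153011060 + 138030·16384961574001) = (93795745300289010251, 4523232492118854090)

2862251 138030
16384961574001 790153011060
93795745300289010251 4523232492118854090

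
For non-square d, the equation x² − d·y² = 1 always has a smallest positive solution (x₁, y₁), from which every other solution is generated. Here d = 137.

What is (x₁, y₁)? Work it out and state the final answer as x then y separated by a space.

6083073 519712

√137 = [11; 1,2,2,1,1,2,2,1,22, …], period ℓ=9 (odd) → k=17
a_0=11:  p_0=11·1+0=11,  q_0=11·0+1=1
a_1=1:  p_1=1·11+1=12,  q_1=1·1+0=1
…
a_6=2:  p_6=2·199+117=515,  q_6=2·17+10=44
…
a_8=1:  p_8=1·1229+515=1744,  q_8=1·105+44=149
…
a_10=1:  p_10=1·39597+1744=41341,  q_10=1·3383+149=3532
…
a_12=2:  p_12=2·122279+41341=285899,  q_12=2·10447+3532=24426
…
a_16=2:  p_16=2·1796332+694077=4286741,  q_16=2·153471+59299=366241
a_17=1:  p_17=1·4286741+1796332=6083073,  q_17=1·366241+153471=519712
→ (6083073, 519712).  Check: 6083073²=37003777123329, 137·519712²=37003777123328, difference 1.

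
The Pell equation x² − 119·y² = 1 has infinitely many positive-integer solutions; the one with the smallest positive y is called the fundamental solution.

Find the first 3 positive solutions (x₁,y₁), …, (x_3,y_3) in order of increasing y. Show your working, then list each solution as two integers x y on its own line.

120 11
28799 2640
6911640 633589

[10; 1,9,1,20] for √119; ℓ=4 ⇒ convergent index 3
step 0: (10, 1)  from 10·(1,0) + (0,1)
…
step 2: (109, 10)  from 9·(11,1) + (10,1)
step 3: (120, 11)  from 1·(109,10) + (11,1)
(x₁, y₁) = (120, 11);  120² − 119·11² = 1 ✓
k=2:  x_2 = 120·120+119·11·11 = 28799,  y_2 = 120·11+11·120 = 2640
k=3:  x_3 = 120·28799+119·11·2640 = 6911640,  y_3 = 120·2640+11·28799 = 633589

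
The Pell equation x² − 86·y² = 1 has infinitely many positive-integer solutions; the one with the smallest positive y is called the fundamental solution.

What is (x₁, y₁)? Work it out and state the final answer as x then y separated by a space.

10405 1122

√86 → a₀=9, period (3,1,1,1,8,1,1,1,3,18); ℓ=10 even so k=9
a_0=9:  p_0=9·1+0=9,  q_0=9·0+1=1
a_1=3:  p_1=3·9+1=28,  q_1=3·1+0=3
a_2=1:  p_2=1·28+9=37,  q_2=1·3+1=4
…
a_5=8:  p_5=8·102+65=881,  q_5=8·11+7=95
a_6=1:  p_6=1·881+102=983,  q_6=1·95+11=106
…
a_8=1:  p_8=1·1864+983=2847,  q_8=1·201+106=307
a_9=3:  p_9=3·2847+1864=10405,  q_9=3·307+201=1122
→ (10405, 1122).  Check: 10405²=108264025, 86·1122²=108264024, difference 1.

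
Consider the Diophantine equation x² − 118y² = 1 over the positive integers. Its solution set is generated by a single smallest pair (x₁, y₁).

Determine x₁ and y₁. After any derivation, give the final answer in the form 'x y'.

d=118: √d = [10; 1,6,3,2,10,2,3,6,1,20] (ℓ=10, even), read p_9/q_9
a_0=10:  p_0=10·1+0=10,  q_0=10·0+1=1
…
a_2=6:  p_2=6·11+10=76,  q_2=6·1+1=7
…
a_5=10:  p_5=10·554+239=5779,  q_5=10·51+22=532
…
a_8=6:  p_8=6·42115+12112=264802,  q_8=6·3877+1115=24377
a_9=1:  p_9=1·264802+42115=306917,  q_9=1·24377+3877=28254
fundamental: x₁=306917, y₁=28254  (since 94198044889 − 118·798288516 = 1)

306917 28254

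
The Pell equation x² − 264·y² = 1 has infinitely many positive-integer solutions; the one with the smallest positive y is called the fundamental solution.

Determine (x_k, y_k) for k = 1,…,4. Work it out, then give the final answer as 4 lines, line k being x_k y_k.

65 4
8449 520
1098305 67596
142771201 8786960

√264 = [16; 4,32, …], period ℓ=2 (even) → k=1
k=0  a_k=16  p_k/q_k = 16/1
k=1  a_k=4  p_k/q_k = 65/4
fundamental: x₁=65, y₁=4  (since 4225 − 264·16 = 1)
k=2:  x_2 = 65·65+264·4·4 = 8449,  y_2 = 65·4+4·65 = 520
k=3:  x_3 = 65·8449+264·4·520 = 1098305,  y_3 = 65·520+4·8449 = 67596
k=4:  x_4 = 65·1098305+264·4·67596 = 142771201,  y_4 = 65·67596+4·1098305 = 8786960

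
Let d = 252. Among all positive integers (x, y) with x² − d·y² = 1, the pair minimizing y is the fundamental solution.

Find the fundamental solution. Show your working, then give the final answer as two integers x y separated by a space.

127 8

√252 = [15; 1,6,1,30, …], period ℓ=4 (even) → k=3
a_0=15:  p_0=15·1+0=15,  q_0=15·0+1=1
a_1=1:  p_1=1·15+1=16,  q_1=1·1+0=1
a_2=6:  p_2=6·16+15=111,  q_2=6·1+1=7
a_3=1:  p_3=1·111+16=127,  q_3=1·7+1=8
fundamental: x₁=127, y₁=8  (since 16129 − 252·64 = 1)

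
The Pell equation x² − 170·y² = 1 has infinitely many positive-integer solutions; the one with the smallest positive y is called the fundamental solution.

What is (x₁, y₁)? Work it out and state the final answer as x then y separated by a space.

√170 → a₀=13, period (26); ℓ=1 odd so k=1
i=0: a=13 ⇒ p=13, q=1
i=1: a=26 ⇒ p=339, q=26
(x₁, y₁) = (339, 26);  339² − 170·26² = 1 ✓

339 26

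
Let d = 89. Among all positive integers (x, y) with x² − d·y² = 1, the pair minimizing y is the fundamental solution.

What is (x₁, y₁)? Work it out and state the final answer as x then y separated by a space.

500001 53000

d=89: √d = [9; 2,3,3,2,18] (ℓ=5, odd), read p_9/q_9
a_0=9:  p_0=9·1+0=9,  q_0=9·0+1=1
…
a_5=18:  p_5=18·500+217=9217,  q_5=18·53+23=977
…
a_8=3:  p_8=3·66019+18934=216991,  q_8=3·6998+2007=23001
a_9=2:  p_9=2·216991+66019=500001,  q_9=2·23001+6998=53000
fundamental: x₁=500001, y₁=53000  (since 250001000001 − 89·2809000000 = 1)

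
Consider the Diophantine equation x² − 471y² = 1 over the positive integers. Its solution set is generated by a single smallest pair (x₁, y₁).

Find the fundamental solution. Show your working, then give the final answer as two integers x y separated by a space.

7838695 361188

[21; 1,2,2,1,3,…,2,1,42] for √471; ℓ=14 ⇒ convergent index 13
i=0: a=21 ⇒ p=21, q=1
i=1: a=1 ⇒ p=22, q=1
…
i=4: a=1 ⇒ p=217, q=10
i=5: a=3 ⇒ p=803, q=37
i=6: a=4 ⇒ p=3429, q=158
i=7: a=14 ⇒ p=48809, q=2249
…
i=9: a=3 ⇒ p=644804, q=29711
i=10: a=1 ⇒ p=843469, q=38865
i=11: a=2 ⇒ p=2331742, q=107441
i=12: a=2 ⇒ p=5506953, q=253747
i=13: a=1 ⇒ p=7838695, q=361188
(x₁, y₁) = (7838695, 361188);  7838695² − 471·361188² = 1 ✓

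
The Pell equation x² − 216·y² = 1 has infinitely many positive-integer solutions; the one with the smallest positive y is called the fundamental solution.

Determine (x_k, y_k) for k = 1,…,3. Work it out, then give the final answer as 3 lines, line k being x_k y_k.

[14; 1,2,3,2,1,28] for √216; ℓ=6 ⇒ convergent index 5
step 0: (14, 1)  from 14·(1,0) + (0,1)
step 1: (15, 1)  from 1·(14,1) + (1,0)
…
step 3: (147, 10)  from 3·(44,3) + (15,1)
step 4: (338, 23)  from 2·(147,10) + (44,3)
step 5: (485, 33)  from 1·(338,23) + (147,10)
(x₁, y₁) = (485, 33);  485² − 216·33² = 1 ✓
n=2: (485,33)∘(485,33) = (485·485+216·33·33, 485·33+33·485) = (470449,32010)
n=3: (470449,32010)∘(485,33) = (485·470449+216·33·32010, 485·32010+33·470449) = (456335045,31049667)

485 33
470449 32010
456335045 31049667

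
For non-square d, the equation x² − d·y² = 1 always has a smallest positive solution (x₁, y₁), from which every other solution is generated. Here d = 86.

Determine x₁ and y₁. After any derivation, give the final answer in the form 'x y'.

10405 1122

d=86: √d = [9; 3,1,1,1,8,1,1,1,3,18] (ℓ=10, even), read p_9/q_9
i=0: a=9 ⇒ p=9, q=1
i=1: a=3 ⇒ p=28, q=3
i=2: a=1 ⇒ p=37, q=4
…
i=5: a=8 ⇒ p=881, q=95
i=6: a=1 ⇒ p=983, q=106
i=7: a=1 ⇒ p=1864, q=201
i=8: a=1 ⇒ p=2847, q=307
i=9: a=3 ⇒ p=10405, q=1122
→ (10405, 1122).  Check: 10405²=108264025, 86·1122²=108264024, difference 1.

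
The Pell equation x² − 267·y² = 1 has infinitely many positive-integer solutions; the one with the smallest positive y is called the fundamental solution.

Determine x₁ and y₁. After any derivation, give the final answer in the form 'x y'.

√267 = [16; 2,1,15,1,2,32, …], period ℓ=6 (even) → k=5
step 0: (16, 1)  from 16·(1,0) + (0,1)
step 1: (33, 2)  from 2·(16,1) + (1,0)
step 2: (49, 3)  from 1·(33,2) + (16,1)
…
step 4: (817, 50)  from 1·(768,47) + (49,3)
step 5: (2402, 147)  from 2·(817,50) + (768,47)
fundamental: x₁=2402, y₁=147  (since 5769604 − 267·21609 = 1)

2402 147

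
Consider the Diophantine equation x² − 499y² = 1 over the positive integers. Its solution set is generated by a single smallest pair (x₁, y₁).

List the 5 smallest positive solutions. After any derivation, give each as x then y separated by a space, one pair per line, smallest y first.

d=499: √d = [22; 2,1,21,1,2,44] (ℓ=6, even), read p_5/q_5
i=0: a=22 ⇒ p=22, q=1
i=1: a=2 ⇒ p=45, q=2
i=2: a=1 ⇒ p=67, q=3
i=3: a=21 ⇒ p=1452, q=65
i=4: a=1 ⇒ p=1519, q=68
i=5: a=2 ⇒ p=4490, q=201
(x₁, y₁) = (4490, 201);  4490² − 499·201² = 1 ✓
(4490+201√499)^2 = 40320199 + 1804980√499
(4490+201√499)^3 = 362075382530 + 16208720199√499
(4490+201√499)^4 = 3251436894799201 + 145554305582040√499
(4490+201√499)^5 = 29197902953221442450 + 1307077647917999001√499

4490 201
40320199 1804980
362075382530 16208720199
3251436894799201 145554305582040
29197902953221442450 1307077647917999001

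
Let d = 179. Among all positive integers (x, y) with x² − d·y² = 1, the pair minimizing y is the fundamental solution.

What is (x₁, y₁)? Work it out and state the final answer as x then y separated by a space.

[13; 2,1,1,1,3,…,1,2,26] for √179; ℓ=14 ⇒ convergent index 13
step 0: (13, 1)  from 13·(1,0) + (0,1)
…
step 2: (40, 3)  from 1·(27,2) + (13,1)
…
step 9: (438125, 32747)  from 3·(137042,10243) + (26999,2018)
step 10: (575167, 42990)  from 1·(438125,32747) + (137042,10243)
step 11: (1013292, 75737)  from 1·(575167,42990) + (438125,32747)
step 12: (1588459, 118727)  from 1·(1013292,75737) + (575167,42990)
step 13: (4190210, 313191)  from 2·(1588459,118727) + (1013292,75737)
fundamental: x₁=4190210, y₁=313191  (since 17557859844100 − 179·98088602481 = 1)

4190210 313191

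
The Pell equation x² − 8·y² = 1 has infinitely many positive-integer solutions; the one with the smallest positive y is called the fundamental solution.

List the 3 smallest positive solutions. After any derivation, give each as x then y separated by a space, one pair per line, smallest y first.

√8 = [2; 1,4, …], period ℓ=2 (even) → k=1
k=0  a_k=2  p_k/q_k = 2/1
k=1  a_k=1  p_k/q_k = 3/1
(x₁, y₁) = (3, 1);  3² − 8·1² = 1 ✓
n=2: (3,1)∘(3,1) = (3·3+8·1·1, 3·1+1·3) = (17,6)
n=3: (17,6)∘(3,1) = (3·17+8·1·6, 3·6+1·17) = (99,35)

3 1
17 6
99 35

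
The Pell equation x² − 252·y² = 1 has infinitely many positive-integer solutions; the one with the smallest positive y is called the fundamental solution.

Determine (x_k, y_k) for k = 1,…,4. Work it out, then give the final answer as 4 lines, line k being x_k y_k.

d=252: √d = [15; 1,6,1,30] (ℓ=4, even), read p_3/q_3
step 0: (15, 1)  from 15·(1,0) + (0,1)
step 1: (16, 1)  from 1·(15,1) + (1,0)
step 2: (111, 7)  from 6·(16,1) + (15,1)
step 3: (127, 8)  from 1·(111,7) + (16,1)
→ (127, 8).  Check: 127²=16129, 252·8²=16128, difference 1.
(x_2, y_2) = (127·127 + 252·8·8, 127·8 + 8·127) = (32257, 2032)
(x_3, y_3) = (127·32257 + 252·8·2032, 127·2032 + 8·32257) = (8193151, 516120)
(x_4, y_4) = (127·8193151 + 252·8·516120, 127·516120 + 8·8193151) = (2081028097, 131092448)

127 8
32257 2032
8193151 516120
2081028097 131092448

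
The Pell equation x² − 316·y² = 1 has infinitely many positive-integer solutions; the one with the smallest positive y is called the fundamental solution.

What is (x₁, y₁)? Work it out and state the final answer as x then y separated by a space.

[17; 1,3,2,8,2,3,1,34] for √316; ℓ=8 ⇒ convergent index 7
k=0  a_k=17  p_k/q_k = 17/1
k=1  a_k=1  p_k/q_k = 18/1
k=2  a_k=3  p_k/q_k = 71/4
…
k=6  a_k=3  p_k/q_k = 9937/559
k=7  a_k=1  p_k/q_k = 12799/720
(x₁, y₁) = (12799, 720);  12799² − 316·720² = 1 ✓

12799 720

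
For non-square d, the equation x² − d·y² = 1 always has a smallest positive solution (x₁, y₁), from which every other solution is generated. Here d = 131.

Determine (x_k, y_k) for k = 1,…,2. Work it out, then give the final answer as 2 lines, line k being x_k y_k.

√131 → a₀=11, period (2,4,11,4,2,22); ℓ=6 even so k=5
step 0: (11, 1)  from 11·(1,0) + (0,1)
step 1: (23, 2)  from 2·(11,1) + (1,0)
step 2: (103, 9)  from 4·(23,2) + (11,1)
step 3: (1156, 101)  from 11·(103,9) + (23,2)
step 4: (4727, 413)  from 4·(1156,101) + (103,9)
step 5: (10610, 927)  from 2·(4727,413) + (1156,101)
(x₁, y₁) = (10610, 927);  10610² − 131·927² = 1 ✓
(x_2, y_2) = (10610·10610 + 131·927·927, 10610·927 + 927·10610) = (225144199, 19670940)

10610 927
225144199 19670940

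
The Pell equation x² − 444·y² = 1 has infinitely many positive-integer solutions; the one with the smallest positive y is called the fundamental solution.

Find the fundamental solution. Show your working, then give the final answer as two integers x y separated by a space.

d=444: √d = [21; 14,42] (ℓ=2, even), read p_1/q_1
step 0: (21, 1)  from 21·(1,0) + (0,1)
step 1: (295, 14)  from 14·(21,1) + (1,0)
fundamental: x₁=295, y₁=14  (since 87025 − 444·196 = 1)

295 14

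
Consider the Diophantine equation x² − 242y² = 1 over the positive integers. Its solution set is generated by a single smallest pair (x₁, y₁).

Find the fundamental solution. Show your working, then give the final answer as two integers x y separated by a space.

19601 1260

√242 = [15; 1,1,3,1,14,1,3,1,1,30, …], period ℓ=10 (even) → k=9
a_0=15:  p_0=15·1+0=15,  q_0=15·0+1=1
…
a_2=1:  p_2=1·16+15=31,  q_2=1·1+1=2
…
a_8=1:  p_8=1·8696+2209=10905,  q_8=1·559+142=701
a_9=1:  p_9=1·10905+8696=19601,  q_9=1·701+559=1260
→ (19601, 1260).  Check: 19601²=384199201, 242·1260²=384199200, difference 1.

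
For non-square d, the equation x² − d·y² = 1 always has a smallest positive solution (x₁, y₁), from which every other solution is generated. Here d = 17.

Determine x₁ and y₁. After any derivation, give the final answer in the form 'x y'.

[4; 8] for √17; ℓ=1 ⇒ convergent index 1
k=0  a_k=4  p_k/q_k = 4/1
k=1  a_k=8  p_k/q_k = 33/8
→ (33, 8).  Check: 33²=1089, 17·8²=1088, difference 1.

33 8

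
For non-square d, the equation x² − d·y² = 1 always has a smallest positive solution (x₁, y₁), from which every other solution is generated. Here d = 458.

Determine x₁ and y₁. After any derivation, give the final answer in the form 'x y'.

22899 1070

√458 = [21; 2,2,42, …], period ℓ=3 (odd) → k=5
a_0=21:  p_0=21·1+0=21,  q_0=21·0+1=1
…
a_2=2:  p_2=2·43+21=107,  q_2=2·2+1=5
a_3=42:  p_3=42·107+43=4537,  q_3=42·5+2=212
a_4=2:  p_4=2·4537+107=9181,  q_4=2·212+5=429
a_5=2:  p_5=2·9181+4537=22899,  q_5=2·429+212=1070
fundamental: x₁=22899, y₁=1070  (since 524364201 − 458·1144900 = 1)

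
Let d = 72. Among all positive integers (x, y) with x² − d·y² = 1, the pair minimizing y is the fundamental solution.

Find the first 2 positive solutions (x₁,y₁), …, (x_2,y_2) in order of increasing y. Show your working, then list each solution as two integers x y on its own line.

17 2
577 68

√72 → a₀=8, period (2,16); ℓ=2 even so k=1
k=0  a_k=8  p_k/q_k = 8/1
k=1  a_k=2  p_k/q_k = 17/2
(x₁, y₁) = (17, 2);  17² − 72·2² = 1 ✓
(x_2, y_2) = (17·17 + 72·2·2, 17·2 + 2·17) = (577, 68)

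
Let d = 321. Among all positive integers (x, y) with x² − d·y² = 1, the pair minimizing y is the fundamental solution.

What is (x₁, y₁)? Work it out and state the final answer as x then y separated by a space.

d=321: √d = [17; 1,10,1,34] (ℓ=4, even), read p_3/q_3
step 0: (17, 1)  from 17·(1,0) + (0,1)
step 1: (18, 1)  from 1·(17,1) + (1,0)
step 2: (197, 11)  from 10·(18,1) + (17,1)
step 3: (215, 12)  from 1·(197,11) + (18,1)
→ (215, 12).  Check: 215²=46225, 321·12²=46224, difference 1.

215 12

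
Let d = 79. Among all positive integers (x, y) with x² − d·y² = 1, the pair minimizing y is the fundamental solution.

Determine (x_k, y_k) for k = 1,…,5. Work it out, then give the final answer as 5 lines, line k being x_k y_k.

√79 = [8; 1,7,1,16, …], period ℓ=4 (even) → k=3
step 0: (8, 1)  from 8·(1,0) + (0,1)
…
step 2: (71, 8)  from 7·(9,1) + (8,1)
step 3: (80, 9)  from 1·(71,8) + (9,1)
(x₁, y₁) = (80, 9);  80² − 79·9² = 1 ✓
n=2: (80,9)∘(80,9) = (80·80+79·9·9, 80·9+9·80) = (12799,1440)
n=3: (12799,1440)∘(80,9) = (80·12799+79·9·1440, 80·1440+9·12799) = (2047760,230391)
n=4: (2047760,230391)∘(80,9) = (80·2047760+79·9·230391, 80·230391+9·2047760) = (327628801,36861120)
n=5: (327628801,36861120)∘(80,9) = (80·327628801+79·9·36861120, 80·36861120+9·327628801) = (52418560400,5897548809)

80 9
12799 1440
2047760 230391
327628801 36861120
52418560400 5897548809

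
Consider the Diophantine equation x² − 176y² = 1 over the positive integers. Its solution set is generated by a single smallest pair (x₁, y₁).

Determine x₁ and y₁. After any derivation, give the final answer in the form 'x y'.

d=176: √d = [13; 3,1,3,26] (ℓ=4, even), read p_3/q_3
i=0: a=13 ⇒ p=13, q=1
…
i=2: a=1 ⇒ p=53, q=4
i=3: a=3 ⇒ p=199, q=15
(x₁, y₁) = (199, 15);  199² − 176·15² = 1 ✓

199 15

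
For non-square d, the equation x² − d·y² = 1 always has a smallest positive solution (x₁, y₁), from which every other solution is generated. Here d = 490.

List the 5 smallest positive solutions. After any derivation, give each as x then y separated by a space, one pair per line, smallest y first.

[22; 7,2,1,4,4,4,1,2,7,44] for √490; ℓ=10 ⇒ convergent index 9
step 0: (22, 1)  from 22·(1,0) + (0,1)
…
step 2: (332, 15)  from 2·(155,7) + (22,1)
step 3: (487, 22)  from 1·(332,15) + (155,7)
…
step 7: (50315, 2273)  from 1·(40708,1839) + (9607,434)
step 8: (141338, 6385)  from 2·(50315,2273) + (40708,1839)
step 9: (1039681, 46968)  from 7·(141338,6385) + (50315,2273)
→ (1039681, 46968).  Check: 1039681²=1080936581761, 490·46968²=1080936581760, difference 1.
k=2:  x_2 = 1039681·1039681+490·46968·46968 = 2161873163521,  y_2 = 1039681·46968+46968·1039681 = 97663474416
k=3:  x_3 = 1039681·2161873163521+490·46968·97663474416 = 4495316905044313921,  y_3 = 1039681·97663474416+46968·2161873163521 = 203077717488555624
k=4:  x_4 = 1039681·4495316905044313921+490·46968·203077717488555624 = 9347391150304592810234881,  y_4 = 1039681·203077717488555624+46968·4495316905044313921 = 422272088792340335957472
k=5:  x_5 = 1039681·9347391150304592810234881+490·46968·422272088792340335957472 = 19436609957075163398170578312001,  y_5 = 1039681·422272088792340335957472+46968·9347391150304592810234881 = 878056535095215307939712337240

1039681 46968
2161873163521 97663474416
4495316905044313921 203077717488555624
9347391150304592810234881 422272088792340335957472
19436609957075163398170578312001 878056535095215307939712337240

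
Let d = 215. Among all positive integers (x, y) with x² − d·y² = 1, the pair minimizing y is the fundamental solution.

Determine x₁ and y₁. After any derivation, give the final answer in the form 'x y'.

44 3

√215 → a₀=14, period (1,1,1,28); ℓ=4 even so k=3
a_0=14:  p_0=14·1+0=14,  q_0=14·0+1=1
a_1=1:  p_1=1·14+1=15,  q_1=1·1+0=1
a_2=1:  p_2=1·15+14=29,  q_2=1·1+1=2
a_3=1:  p_3=1·29+15=44,  q_3=1·2+1=3
→ (44, 3).  Check: 44²=1936, 215·3²=1935, difference 1.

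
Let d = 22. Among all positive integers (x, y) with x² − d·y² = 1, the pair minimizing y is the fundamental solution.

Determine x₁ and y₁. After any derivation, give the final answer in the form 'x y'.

197 42

√22 = [4; 1,2,4,2,1,8, …], period ℓ=6 (even) → k=5
step 0: (4, 1)  from 4·(1,0) + (0,1)
step 1: (5, 1)  from 1·(4,1) + (1,0)
…
step 4: (136, 29)  from 2·(61,13) + (14,3)
step 5: (197, 42)  from 1·(136,29) + (61,13)
(x₁, y₁) = (197, 42);  197² − 22·42² = 1 ✓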